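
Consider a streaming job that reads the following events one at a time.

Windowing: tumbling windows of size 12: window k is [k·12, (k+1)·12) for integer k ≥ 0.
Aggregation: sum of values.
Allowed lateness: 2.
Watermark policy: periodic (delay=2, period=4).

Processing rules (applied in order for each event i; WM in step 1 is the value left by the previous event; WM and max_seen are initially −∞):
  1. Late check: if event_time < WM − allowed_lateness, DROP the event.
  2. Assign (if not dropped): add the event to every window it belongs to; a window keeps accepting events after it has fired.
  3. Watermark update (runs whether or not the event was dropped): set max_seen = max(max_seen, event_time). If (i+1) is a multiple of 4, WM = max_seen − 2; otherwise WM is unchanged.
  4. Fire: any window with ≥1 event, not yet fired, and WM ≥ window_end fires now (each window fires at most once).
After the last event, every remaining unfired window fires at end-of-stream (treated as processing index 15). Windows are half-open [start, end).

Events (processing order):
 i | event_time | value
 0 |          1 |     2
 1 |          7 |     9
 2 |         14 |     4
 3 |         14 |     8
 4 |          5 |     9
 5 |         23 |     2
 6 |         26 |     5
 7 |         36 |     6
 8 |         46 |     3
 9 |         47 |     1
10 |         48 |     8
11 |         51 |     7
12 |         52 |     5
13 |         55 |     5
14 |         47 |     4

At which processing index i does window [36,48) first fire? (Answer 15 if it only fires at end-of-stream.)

11

i=0 t=1 v=2: → [0,12); WM=−∞
i=1 t=7 v=9: → [0,12); WM=−∞
i=2 t=14 v=4: → [12,24); WM=−∞
i=3 t=14 v=8: → [12,24); WM=12; [0,12) fires=11
i=4 t=5 v=9: DROP (t<12-2); WM=12
i=5 t=23 v=2: → [12,24); WM=12
i=6 t=26 v=5: → [24,36); WM=12
i=7 t=36 v=6: → [36,48); WM=34; [12,24) fires=14
i=8 t=46 v=3: → [36,48); WM=34
i=9 t=47 v=1: → [36,48); WM=34
i=10 t=48 v=8: → [48,60); WM=34
i=11 t=51 v=7: → [48,60); WM=49; [24,36) fires=5 [36,48) fires=10
i=12 t=52 v=5: → [48,60); WM=49
i=13 t=55 v=5: → [48,60); WM=49
i=14 t=47 v=4: → [36,48); WM=49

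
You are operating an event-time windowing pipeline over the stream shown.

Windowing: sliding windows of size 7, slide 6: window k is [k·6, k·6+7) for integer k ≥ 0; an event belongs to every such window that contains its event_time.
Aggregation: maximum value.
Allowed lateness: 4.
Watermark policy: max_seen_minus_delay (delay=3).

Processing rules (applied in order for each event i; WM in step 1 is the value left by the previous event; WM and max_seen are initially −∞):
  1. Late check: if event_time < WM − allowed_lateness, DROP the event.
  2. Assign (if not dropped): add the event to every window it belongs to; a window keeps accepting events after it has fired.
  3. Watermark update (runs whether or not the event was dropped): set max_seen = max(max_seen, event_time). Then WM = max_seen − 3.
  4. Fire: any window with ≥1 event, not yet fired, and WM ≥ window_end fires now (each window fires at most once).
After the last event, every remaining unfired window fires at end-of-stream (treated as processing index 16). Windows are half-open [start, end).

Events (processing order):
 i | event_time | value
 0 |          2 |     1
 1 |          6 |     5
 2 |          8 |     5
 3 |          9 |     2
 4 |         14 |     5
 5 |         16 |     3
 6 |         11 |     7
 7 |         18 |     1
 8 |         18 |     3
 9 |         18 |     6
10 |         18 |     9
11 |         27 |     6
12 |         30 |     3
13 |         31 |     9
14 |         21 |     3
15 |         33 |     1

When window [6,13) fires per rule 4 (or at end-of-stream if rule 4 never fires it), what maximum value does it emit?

i=0 t=2 v=1: → [0,7); WM=-1
i=1 t=6 v=5: → [6,13),[0,7); WM=3
i=2 t=8 v=5: → [6,13); WM=5
i=3 t=9 v=2: → [6,13); WM=6
i=4 t=14 v=5: → [12,19); WM=11; [0,7) fires=5
i=5 t=16 v=3: → [12,19); WM=13; [6,13) fires=5
i=6 t=11 v=7: → [6,13); WM=13
i=7 t=18 v=1: → [18,25),[12,19); WM=15
i=8 t=18 v=3: → [18,25),[12,19); WM=15
i=9 t=18 v=6: → [18,25),[12,19); WM=15
i=10 t=18 v=9: → [18,25),[12,19); WM=15
i=11 t=27 v=6: → [24,31); WM=24; [12,19) fires=9
i=12 t=30 v=3: → [30,37),[24,31); WM=27; [18,25) fires=9
i=13 t=31 v=9: → [30,37); WM=28
i=14 t=21 v=3: DROP (t<28-4); WM=28
i=15 t=33 v=1: → [30,37); WM=30

5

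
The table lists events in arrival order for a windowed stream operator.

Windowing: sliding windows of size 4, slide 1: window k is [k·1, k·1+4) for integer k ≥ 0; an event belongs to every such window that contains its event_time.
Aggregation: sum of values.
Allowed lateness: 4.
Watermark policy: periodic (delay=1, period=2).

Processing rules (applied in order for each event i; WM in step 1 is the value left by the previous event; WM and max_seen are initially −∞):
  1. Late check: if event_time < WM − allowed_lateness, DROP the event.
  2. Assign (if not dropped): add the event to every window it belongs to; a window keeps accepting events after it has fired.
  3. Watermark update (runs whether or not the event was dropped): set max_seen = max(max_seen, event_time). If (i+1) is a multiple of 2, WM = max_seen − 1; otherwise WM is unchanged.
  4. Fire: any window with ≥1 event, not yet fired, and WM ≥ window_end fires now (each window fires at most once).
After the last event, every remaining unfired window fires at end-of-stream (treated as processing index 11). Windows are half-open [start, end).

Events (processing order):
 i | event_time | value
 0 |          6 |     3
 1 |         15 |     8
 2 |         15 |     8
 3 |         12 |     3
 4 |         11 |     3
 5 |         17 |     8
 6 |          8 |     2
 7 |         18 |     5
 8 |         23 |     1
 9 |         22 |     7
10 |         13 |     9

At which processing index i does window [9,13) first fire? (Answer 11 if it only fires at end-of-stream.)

i=0 t=6 v=3: → [6,10),[5,9),[4,8),[3,7); WM=−∞
i=1 t=15 v=8: → [15,19),[14,18),[13,17),[12,16); WM=14; [3,7) fires=3 [4,8) fires=3 [5,9) fires=3 [6,10) fires=3
i=2 t=15 v=8: → [15,19),[14,18),[13,17),[12,16); WM=14
i=3 t=12 v=3: → [12,16),[11,15),[10,14),[9,13); WM=14; [9,13) fires=3 [10,14) fires=3
i=4 t=11 v=3: → [11,15),[10,14),[9,13),[8,12); WM=14; [8,12) fires=3
i=5 t=17 v=8: → [17,21),[16,20),[15,19),[14,18); WM=16; [11,15) fires=6 [12,16) fires=19
i=6 t=8 v=2: DROP (t<16-4); WM=16
i=7 t=18 v=5: → [18,22),[17,21),[16,20),[15,19); WM=17; [13,17) fires=16
i=8 t=23 v=1: → [23,27),[22,26),[21,25),[20,24); WM=17
i=9 t=22 v=7: → [22,26),[21,25),[20,24),[19,23); WM=22; [14,18) fires=24 [15,19) fires=29 [16,20) fires=13 [17,21) fires=13 [18,22) fires=5
i=10 t=13 v=9: DROP (t<22-4); WM=22

3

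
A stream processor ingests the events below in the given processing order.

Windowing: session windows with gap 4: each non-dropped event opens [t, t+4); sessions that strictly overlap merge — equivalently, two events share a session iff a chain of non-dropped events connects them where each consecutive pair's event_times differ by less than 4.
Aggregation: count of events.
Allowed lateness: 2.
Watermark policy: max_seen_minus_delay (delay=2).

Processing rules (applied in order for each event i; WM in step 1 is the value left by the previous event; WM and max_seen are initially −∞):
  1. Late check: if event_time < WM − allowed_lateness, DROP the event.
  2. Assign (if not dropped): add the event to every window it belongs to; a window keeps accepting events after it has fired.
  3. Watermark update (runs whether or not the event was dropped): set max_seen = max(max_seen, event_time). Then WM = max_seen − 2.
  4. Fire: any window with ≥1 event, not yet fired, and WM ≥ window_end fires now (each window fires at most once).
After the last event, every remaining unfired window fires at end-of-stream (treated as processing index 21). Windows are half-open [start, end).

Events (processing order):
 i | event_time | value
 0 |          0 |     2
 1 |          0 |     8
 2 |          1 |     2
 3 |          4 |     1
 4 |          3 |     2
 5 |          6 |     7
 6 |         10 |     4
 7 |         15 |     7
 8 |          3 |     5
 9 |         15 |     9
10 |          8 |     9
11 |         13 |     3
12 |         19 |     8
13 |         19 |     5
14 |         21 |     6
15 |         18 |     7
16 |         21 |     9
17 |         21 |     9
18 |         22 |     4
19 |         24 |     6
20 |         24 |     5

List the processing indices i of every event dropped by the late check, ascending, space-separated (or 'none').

8 10

i=0 t=0 v=2: → [0,4); WM=-2
i=1 t=0 v=8: → [0,4); WM=-2
i=2 t=1 v=2: → [0,5); WM=-1
i=3 t=4 v=1: → [0,8); WM=2
i=4 t=3 v=2: → [0,8); WM=2
i=5 t=6 v=7: → [0,10); WM=4
i=6 t=10 v=4: → [10,14); WM=8
i=7 t=15 v=7: → [15,19); WM=13
i=8 t=3 v=5: DROP (t<13-2); WM=13
i=9 t=15 v=9: → [15,19); WM=13
i=10 t=8 v=9: DROP (t<13-2); WM=13
i=11 t=13 v=3: → [10,19); WM=13
i=12 t=19 v=8: → [19,23); WM=17
i=13 t=19 v=5: → [19,23); WM=17
i=14 t=21 v=6: → [19,25); WM=19
i=15 t=18 v=7: → [10,25); WM=19
i=16 t=21 v=9: → [10,25); WM=19
i=17 t=21 v=9: → [10,25); WM=19
i=18 t=22 v=4: → [10,26); WM=20
i=19 t=24 v=6: → [10,28); WM=22
i=20 t=24 v=5: → [10,28); WM=22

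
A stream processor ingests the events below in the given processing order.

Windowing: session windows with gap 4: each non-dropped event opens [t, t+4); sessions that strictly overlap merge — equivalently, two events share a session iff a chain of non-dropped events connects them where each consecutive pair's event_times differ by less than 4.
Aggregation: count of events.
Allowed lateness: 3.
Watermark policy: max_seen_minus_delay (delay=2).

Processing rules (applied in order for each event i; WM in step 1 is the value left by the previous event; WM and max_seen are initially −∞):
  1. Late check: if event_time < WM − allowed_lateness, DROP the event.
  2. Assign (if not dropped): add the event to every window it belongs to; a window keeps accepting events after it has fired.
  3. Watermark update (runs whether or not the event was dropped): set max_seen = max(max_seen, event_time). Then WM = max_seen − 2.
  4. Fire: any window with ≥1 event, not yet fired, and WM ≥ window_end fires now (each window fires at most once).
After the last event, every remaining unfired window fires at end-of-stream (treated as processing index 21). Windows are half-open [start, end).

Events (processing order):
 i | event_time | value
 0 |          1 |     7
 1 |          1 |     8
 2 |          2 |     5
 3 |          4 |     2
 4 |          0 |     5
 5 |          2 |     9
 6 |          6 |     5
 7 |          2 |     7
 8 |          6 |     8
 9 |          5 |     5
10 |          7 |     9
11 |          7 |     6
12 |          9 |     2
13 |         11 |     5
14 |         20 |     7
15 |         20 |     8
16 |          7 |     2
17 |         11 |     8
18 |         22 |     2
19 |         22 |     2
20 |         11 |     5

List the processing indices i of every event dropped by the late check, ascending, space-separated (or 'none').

16 17 20

i=0 t=1 v=7: → [1,5); WM=-1
i=1 t=1 v=8: → [1,5); WM=-1
i=2 t=2 v=5: → [1,6); WM=0
i=3 t=4 v=2: → [1,8); WM=2
i=4 t=0 v=5: → [0,8); WM=2
i=5 t=2 v=9: → [0,8); WM=2
i=6 t=6 v=5: → [0,10); WM=4
i=7 t=2 v=7: → [0,10); WM=4
i=8 t=6 v=8: → [0,10); WM=4
i=9 t=5 v=5: → [0,10); WM=4
i=10 t=7 v=9: → [0,11); WM=5
i=11 t=7 v=6: → [0,11); WM=5
i=12 t=9 v=2: → [0,13); WM=7
i=13 t=11 v=5: → [0,15); WM=9
i=14 t=20 v=7: → [20,24); WM=18
i=15 t=20 v=8: → [20,24); WM=18
i=16 t=7 v=2: DROP (t<18-3); WM=18
i=17 t=11 v=8: DROP (t<18-3); WM=18
i=18 t=22 v=2: → [20,26); WM=20
i=19 t=22 v=2: → [20,26); WM=20
i=20 t=11 v=5: DROP (t<20-3); WM=20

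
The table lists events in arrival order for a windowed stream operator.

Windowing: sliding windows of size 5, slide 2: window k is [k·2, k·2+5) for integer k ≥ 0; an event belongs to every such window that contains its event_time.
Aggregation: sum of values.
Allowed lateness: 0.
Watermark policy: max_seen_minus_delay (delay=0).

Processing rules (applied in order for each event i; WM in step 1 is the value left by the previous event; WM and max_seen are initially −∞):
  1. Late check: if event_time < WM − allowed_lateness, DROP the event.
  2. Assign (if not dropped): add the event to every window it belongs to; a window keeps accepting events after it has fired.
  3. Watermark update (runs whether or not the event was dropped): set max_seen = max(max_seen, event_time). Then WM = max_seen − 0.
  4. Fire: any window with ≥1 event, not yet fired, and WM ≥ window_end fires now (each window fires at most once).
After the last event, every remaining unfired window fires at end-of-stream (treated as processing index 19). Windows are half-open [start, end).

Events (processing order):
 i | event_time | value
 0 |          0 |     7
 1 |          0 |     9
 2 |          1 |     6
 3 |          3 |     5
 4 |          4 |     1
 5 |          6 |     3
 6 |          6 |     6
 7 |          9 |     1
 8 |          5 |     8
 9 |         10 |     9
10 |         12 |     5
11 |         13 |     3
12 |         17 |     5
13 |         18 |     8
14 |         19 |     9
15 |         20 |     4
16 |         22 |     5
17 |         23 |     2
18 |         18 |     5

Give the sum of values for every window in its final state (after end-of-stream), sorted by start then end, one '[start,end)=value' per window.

i=0 t=0 v=7: → [0,5); WM=0
i=1 t=0 v=9: → [0,5); WM=0
i=2 t=1 v=6: → [0,5); WM=1
i=3 t=3 v=5: → [2,7),[0,5); WM=3
i=4 t=4 v=1: → [4,9),[2,7),[0,5); WM=4
i=5 t=6 v=3: → [6,11),[4,9),[2,7); WM=6; [0,5) fires=28
i=6 t=6 v=6: → [6,11),[4,9),[2,7); WM=6
i=7 t=9 v=1: → [8,13),[6,11); WM=9; [2,7) fires=15 [4,9) fires=10
i=8 t=5 v=8: DROP (t<9-0); WM=9
i=9 t=10 v=9: → [10,15),[8,13),[6,11); WM=10
i=10 t=12 v=5: → [12,17),[10,15),[8,13); WM=12; [6,11) fires=19
i=11 t=13 v=3: → [12,17),[10,15); WM=13; [8,13) fires=15
i=12 t=17 v=5: → [16,21),[14,19); WM=17; [10,15) fires=17 [12,17) fires=8
i=13 t=18 v=8: → [18,23),[16,21),[14,19); WM=18
i=14 t=19 v=9: → [18,23),[16,21); WM=19; [14,19) fires=13
i=15 t=20 v=4: → [20,25),[18,23),[16,21); WM=20
i=16 t=22 v=5: → [22,27),[20,25),[18,23); WM=22; [16,21) fires=26
i=17 t=23 v=2: → [22,27),[20,25); WM=23; [18,23) fires=26
i=18 t=18 v=5: DROP (t<23-0); WM=23

[0,5)=28 [2,7)=15 [4,9)=10 [6,11)=19 [8,13)=15 [10,15)=17 [12,17)=8 [14,19)=13 [16,21)=26 [18,23)=26 [20,25)=11 [22,27)=7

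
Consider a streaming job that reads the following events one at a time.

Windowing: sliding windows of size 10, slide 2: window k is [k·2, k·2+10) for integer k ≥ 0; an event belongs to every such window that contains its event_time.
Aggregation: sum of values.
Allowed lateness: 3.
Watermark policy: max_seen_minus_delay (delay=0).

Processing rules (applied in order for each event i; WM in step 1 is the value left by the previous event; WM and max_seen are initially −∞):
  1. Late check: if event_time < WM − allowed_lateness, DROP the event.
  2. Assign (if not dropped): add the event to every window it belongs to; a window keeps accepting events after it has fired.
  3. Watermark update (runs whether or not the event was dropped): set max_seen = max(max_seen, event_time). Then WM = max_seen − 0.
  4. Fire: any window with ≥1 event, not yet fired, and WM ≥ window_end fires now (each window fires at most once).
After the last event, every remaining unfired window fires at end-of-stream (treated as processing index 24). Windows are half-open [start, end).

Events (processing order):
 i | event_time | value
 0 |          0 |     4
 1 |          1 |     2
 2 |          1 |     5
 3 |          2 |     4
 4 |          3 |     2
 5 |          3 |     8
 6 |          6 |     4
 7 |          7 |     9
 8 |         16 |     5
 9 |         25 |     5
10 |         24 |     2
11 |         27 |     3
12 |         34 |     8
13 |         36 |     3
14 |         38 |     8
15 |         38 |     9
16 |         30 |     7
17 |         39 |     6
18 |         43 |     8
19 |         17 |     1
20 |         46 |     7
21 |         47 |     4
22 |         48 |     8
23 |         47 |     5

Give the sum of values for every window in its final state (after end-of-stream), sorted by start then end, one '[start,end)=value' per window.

[0,10)=38 [2,12)=27 [4,14)=13 [6,16)=13 [8,18)=5 [10,20)=5 [12,22)=5 [14,24)=5 [16,26)=12 [18,28)=10 [20,30)=10 [22,32)=10 [24,34)=10 [26,36)=11 [28,38)=11 [30,40)=34 [32,42)=34 [34,44)=42 [36,46)=34 [38,48)=47 [40,50)=32 [42,52)=32 [44,54)=24 [46,56)=24 [48,58)=8

i=0 t=0 v=4: → [0,10); WM=0
i=1 t=1 v=2: → [0,10); WM=1
i=2 t=1 v=5: → [0,10); WM=1
i=3 t=2 v=4: → [2,12),[0,10); WM=2
i=4 t=3 v=2: → [2,12),[0,10); WM=3
i=5 t=3 v=8: → [2,12),[0,10); WM=3
i=6 t=6 v=4: → [6,16),[4,14),[2,12),[0,10); WM=6
i=7 t=7 v=9: → [6,16),[4,14),[2,12),[0,10); WM=7
i=8 t=16 v=5: → [16,26),[14,24),[12,22),[10,20),[8,18); WM=16; [0,10) fires=38 [2,12) fires=27 [4,14) fires=13 [6,16) fires=13
i=9 t=25 v=5: → [24,34),[22,32),[20,30),[18,28),[16,26); WM=25; [8,18) fires=5 [10,20) fires=5 [12,22) fires=5 [14,24) fires=5
i=10 t=24 v=2: → [24,34),[22,32),[20,30),[18,28),[16,26); WM=25
i=11 t=27 v=3: → [26,36),[24,34),[22,32),[20,30),[18,28); WM=27; [16,26) fires=12
i=12 t=34 v=8: → [34,44),[32,42),[30,40),[28,38),[26,36); WM=34; [18,28) fires=10 [20,30) fires=10 [22,32) fires=10 [24,34) fires=10
i=13 t=36 v=3: → [36,46),[34,44),[32,42),[30,40),[28,38); WM=36; [26,36) fires=11
i=14 t=38 v=8: → [38,48),[36,46),[34,44),[32,42),[30,40); WM=38; [28,38) fires=11
i=15 t=38 v=9: → [38,48),[36,46),[34,44),[32,42),[30,40); WM=38
i=16 t=30 v=7: DROP (t<38-3); WM=38
i=17 t=39 v=6: → [38,48),[36,46),[34,44),[32,42),[30,40); WM=39
i=18 t=43 v=8: → [42,52),[40,50),[38,48),[36,46),[34,44); WM=43; [30,40) fires=34 [32,42) fires=34
i=19 t=17 v=1: DROP (t<43-3); WM=43
i=20 t=46 v=7: → [46,56),[44,54),[42,52),[40,50),[38,48); WM=46; [34,44) fires=42 [36,46) fires=34
i=21 t=47 v=4: → [46,56),[44,54),[42,52),[40,50),[38,48); WM=47
i=22 t=48 v=8: → [48,58),[46,56),[44,54),[42,52),[40,50); WM=48; [38,48) fires=42
i=23 t=47 v=5: → [46,56),[44,54),[42,52),[40,50),[38,48); WM=48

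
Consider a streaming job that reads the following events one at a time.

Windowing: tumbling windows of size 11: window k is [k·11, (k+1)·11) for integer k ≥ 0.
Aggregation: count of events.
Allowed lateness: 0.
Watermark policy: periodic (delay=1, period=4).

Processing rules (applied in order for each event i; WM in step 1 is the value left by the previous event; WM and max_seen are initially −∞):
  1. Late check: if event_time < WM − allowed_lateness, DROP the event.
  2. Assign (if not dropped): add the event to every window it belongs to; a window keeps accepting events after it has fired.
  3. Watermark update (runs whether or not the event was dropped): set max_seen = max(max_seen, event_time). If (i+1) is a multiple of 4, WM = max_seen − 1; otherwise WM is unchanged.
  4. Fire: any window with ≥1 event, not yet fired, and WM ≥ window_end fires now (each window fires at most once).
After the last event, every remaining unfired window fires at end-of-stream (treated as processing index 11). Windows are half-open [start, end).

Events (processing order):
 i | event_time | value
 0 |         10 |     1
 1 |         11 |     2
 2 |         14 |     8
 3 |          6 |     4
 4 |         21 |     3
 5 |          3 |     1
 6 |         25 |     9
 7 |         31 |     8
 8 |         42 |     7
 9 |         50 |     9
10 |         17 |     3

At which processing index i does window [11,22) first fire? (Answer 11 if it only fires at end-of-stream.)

i=0 t=10 v=1: → [0,11); WM=−∞
i=1 t=11 v=2: → [11,22); WM=−∞
i=2 t=14 v=8: → [11,22); WM=−∞
i=3 t=6 v=4: → [0,11); WM=13; [0,11) fires=2
i=4 t=21 v=3: → [11,22); WM=13
i=5 t=3 v=1: DROP (t<13-0); WM=13
i=6 t=25 v=9: → [22,33); WM=13
i=7 t=31 v=8: → [22,33); WM=30; [11,22) fires=3
i=8 t=42 v=7: → [33,44); WM=30
i=9 t=50 v=9: → [44,55); WM=30
i=10 t=17 v=3: DROP (t<30-0); WM=30

7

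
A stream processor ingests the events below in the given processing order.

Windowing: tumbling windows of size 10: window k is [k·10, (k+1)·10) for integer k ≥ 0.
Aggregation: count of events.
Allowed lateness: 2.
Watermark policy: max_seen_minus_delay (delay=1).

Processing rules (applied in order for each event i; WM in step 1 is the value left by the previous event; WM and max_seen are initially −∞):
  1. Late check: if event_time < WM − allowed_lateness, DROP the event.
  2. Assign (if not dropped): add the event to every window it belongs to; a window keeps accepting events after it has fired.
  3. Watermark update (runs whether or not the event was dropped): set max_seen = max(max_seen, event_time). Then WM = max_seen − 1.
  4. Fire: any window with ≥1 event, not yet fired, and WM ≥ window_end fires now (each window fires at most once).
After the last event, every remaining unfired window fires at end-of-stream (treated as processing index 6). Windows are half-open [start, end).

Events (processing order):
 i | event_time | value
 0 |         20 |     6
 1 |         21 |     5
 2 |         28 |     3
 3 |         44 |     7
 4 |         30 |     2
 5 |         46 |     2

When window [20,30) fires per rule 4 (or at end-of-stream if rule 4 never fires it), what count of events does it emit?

i=0 t=20 v=6: → [20,30); WM=19
i=1 t=21 v=5: → [20,30); WM=20
i=2 t=28 v=3: → [20,30); WM=27
i=3 t=44 v=7: → [40,50); WM=43; [20,30) fires=3
i=4 t=30 v=2: DROP (t<43-2); WM=43
i=5 t=46 v=2: → [40,50); WM=45

3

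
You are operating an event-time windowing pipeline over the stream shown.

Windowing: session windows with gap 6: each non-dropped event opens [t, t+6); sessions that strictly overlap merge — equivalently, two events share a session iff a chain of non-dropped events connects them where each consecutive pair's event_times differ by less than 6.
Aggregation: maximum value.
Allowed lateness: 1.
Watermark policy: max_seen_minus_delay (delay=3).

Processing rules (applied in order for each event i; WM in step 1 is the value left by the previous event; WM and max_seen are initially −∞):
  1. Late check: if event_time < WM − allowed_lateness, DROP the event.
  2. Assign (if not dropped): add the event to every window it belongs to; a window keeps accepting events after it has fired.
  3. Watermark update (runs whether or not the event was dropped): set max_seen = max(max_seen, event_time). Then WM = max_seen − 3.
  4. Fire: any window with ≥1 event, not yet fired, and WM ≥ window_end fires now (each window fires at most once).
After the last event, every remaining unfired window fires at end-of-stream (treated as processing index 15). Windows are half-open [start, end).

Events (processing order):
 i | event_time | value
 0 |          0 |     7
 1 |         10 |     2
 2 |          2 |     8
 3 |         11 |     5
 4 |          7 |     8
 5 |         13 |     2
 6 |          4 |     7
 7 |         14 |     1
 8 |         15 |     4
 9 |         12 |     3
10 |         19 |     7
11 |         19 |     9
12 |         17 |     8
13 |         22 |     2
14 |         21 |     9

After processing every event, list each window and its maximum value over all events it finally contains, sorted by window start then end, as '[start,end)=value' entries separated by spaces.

i=0 t=0 v=7: → [0,6); WM=-3
i=1 t=10 v=2: → [10,16); WM=7
i=2 t=2 v=8: DROP (t<7-1); WM=7
i=3 t=11 v=5: → [10,17); WM=8
i=4 t=7 v=8: → [7,17); WM=8
i=5 t=13 v=2: → [7,19); WM=10
i=6 t=4 v=7: DROP (t<10-1); WM=10
i=7 t=14 v=1: → [7,20); WM=11
i=8 t=15 v=4: → [7,21); WM=12
i=9 t=12 v=3: → [7,21); WM=12
i=10 t=19 v=7: → [7,25); WM=16
i=11 t=19 v=9: → [7,25); WM=16
i=12 t=17 v=8: → [7,25); WM=16
i=13 t=22 v=2: → [7,28); WM=19
i=14 t=21 v=9: → [7,28); WM=19

[0,6)=7 [7,28)=9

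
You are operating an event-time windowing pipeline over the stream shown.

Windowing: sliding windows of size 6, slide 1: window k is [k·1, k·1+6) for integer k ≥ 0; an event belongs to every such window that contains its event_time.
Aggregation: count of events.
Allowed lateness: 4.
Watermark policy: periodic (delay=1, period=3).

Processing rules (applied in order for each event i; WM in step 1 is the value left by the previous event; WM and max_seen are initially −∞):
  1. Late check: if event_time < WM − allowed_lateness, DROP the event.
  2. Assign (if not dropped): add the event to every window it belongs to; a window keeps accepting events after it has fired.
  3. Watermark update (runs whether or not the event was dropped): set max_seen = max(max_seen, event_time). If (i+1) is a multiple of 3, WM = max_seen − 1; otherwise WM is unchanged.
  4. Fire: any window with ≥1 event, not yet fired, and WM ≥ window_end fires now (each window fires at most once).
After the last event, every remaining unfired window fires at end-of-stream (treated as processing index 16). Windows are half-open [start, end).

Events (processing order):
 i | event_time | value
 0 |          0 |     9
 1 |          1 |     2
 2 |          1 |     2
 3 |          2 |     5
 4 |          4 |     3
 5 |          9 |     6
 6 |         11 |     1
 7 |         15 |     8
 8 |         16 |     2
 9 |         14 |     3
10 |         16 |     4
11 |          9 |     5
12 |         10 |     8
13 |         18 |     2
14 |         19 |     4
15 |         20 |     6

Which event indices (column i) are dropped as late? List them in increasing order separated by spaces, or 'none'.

i=0 t=0 v=9: → [0,6); WM=−∞
i=1 t=1 v=2: → [1,7),[0,6); WM=−∞
i=2 t=1 v=2: → [1,7),[0,6); WM=0
i=3 t=2 v=5: → [2,8),[1,7),[0,6); WM=0
i=4 t=4 v=3: → [4,10),[3,9),[2,8),[1,7),[0,6); WM=0
i=5 t=9 v=6: → [9,15),[8,14),[7,13),[6,12),[5,11),[4,10); WM=8; [0,6) fires=5 [1,7) fires=4 [2,8) fires=2
i=6 t=11 v=1: → [11,17),[10,16),[9,15),[8,14),[7,13),[6,12); WM=8
i=7 t=15 v=8: → [15,21),[14,20),[13,19),[12,18),[11,17),[10,16); WM=8
i=8 t=16 v=2: → [16,22),[15,21),[14,20),[13,19),[12,18),[11,17); WM=15; [3,9) fires=1 [4,10) fires=2 [5,11) fires=1 [6,12) fires=2 [7,13) fires=2 [8,14) fires=2 [9,15) fires=2
i=9 t=14 v=3: → [14,20),[13,19),[12,18),[11,17),[10,16),[9,15); WM=15
i=10 t=16 v=4: → [16,22),[15,21),[14,20),[13,19),[12,18),[11,17); WM=15
i=11 t=9 v=5: DROP (t<15-4); WM=15
i=12 t=10 v=8: DROP (t<15-4); WM=15
i=13 t=18 v=2: → [18,24),[17,23),[16,22),[15,21),[14,20),[13,19); WM=15
i=14 t=19 v=4: → [19,25),[18,24),[17,23),[16,22),[15,21),[14,20); WM=18; [10,16) fires=3 [11,17) fires=5 [12,18) fires=4
i=15 t=20 v=6: → [20,26),[19,25),[18,24),[17,23),[16,22),[15,21); WM=18

11 12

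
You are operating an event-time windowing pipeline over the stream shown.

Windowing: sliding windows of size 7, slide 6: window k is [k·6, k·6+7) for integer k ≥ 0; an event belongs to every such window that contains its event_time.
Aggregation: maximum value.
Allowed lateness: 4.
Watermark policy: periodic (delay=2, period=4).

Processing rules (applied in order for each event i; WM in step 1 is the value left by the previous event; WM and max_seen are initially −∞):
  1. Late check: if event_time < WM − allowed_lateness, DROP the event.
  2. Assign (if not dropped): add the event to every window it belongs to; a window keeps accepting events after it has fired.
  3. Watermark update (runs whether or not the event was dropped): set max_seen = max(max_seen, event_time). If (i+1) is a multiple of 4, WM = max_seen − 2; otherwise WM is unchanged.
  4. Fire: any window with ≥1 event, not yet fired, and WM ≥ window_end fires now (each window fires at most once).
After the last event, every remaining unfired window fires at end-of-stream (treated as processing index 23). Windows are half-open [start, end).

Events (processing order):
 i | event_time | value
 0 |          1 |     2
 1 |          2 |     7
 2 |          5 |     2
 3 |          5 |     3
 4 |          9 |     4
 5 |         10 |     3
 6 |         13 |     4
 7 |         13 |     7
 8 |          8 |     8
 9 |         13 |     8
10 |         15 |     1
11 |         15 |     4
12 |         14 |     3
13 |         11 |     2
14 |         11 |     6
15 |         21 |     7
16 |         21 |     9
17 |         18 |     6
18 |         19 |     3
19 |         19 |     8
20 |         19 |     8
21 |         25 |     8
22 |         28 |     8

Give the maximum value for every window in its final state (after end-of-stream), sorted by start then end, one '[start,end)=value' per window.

[0,7)=7 [6,13)=8 [12,19)=8 [18,25)=9 [24,31)=8

i=0 t=1 v=2: → [0,7); WM=−∞
i=1 t=2 v=7: → [0,7); WM=−∞
i=2 t=5 v=2: → [0,7); WM=−∞
i=3 t=5 v=3: → [0,7); WM=3
i=4 t=9 v=4: → [6,13); WM=3
i=5 t=10 v=3: → [6,13); WM=3
i=6 t=13 v=4: → [12,19); WM=3
i=7 t=13 v=7: → [12,19); WM=11; [0,7) fires=7
i=8 t=8 v=8: → [6,13); WM=11
i=9 t=13 v=8: → [12,19); WM=11
i=10 t=15 v=1: → [12,19); WM=11
i=11 t=15 v=4: → [12,19); WM=13; [6,13) fires=8
i=12 t=14 v=3: → [12,19); WM=13
i=13 t=11 v=2: → [6,13); WM=13
i=14 t=11 v=6: → [6,13); WM=13
i=15 t=21 v=7: → [18,25); WM=19; [12,19) fires=8
i=16 t=21 v=9: → [18,25); WM=19
i=17 t=18 v=6: → [18,25),[12,19); WM=19
i=18 t=19 v=3: → [18,25); WM=19
i=19 t=19 v=8: → [18,25); WM=19
i=20 t=19 v=8: → [18,25); WM=19
i=21 t=25 v=8: → [24,31); WM=19
i=22 t=28 v=8: → [24,31); WM=19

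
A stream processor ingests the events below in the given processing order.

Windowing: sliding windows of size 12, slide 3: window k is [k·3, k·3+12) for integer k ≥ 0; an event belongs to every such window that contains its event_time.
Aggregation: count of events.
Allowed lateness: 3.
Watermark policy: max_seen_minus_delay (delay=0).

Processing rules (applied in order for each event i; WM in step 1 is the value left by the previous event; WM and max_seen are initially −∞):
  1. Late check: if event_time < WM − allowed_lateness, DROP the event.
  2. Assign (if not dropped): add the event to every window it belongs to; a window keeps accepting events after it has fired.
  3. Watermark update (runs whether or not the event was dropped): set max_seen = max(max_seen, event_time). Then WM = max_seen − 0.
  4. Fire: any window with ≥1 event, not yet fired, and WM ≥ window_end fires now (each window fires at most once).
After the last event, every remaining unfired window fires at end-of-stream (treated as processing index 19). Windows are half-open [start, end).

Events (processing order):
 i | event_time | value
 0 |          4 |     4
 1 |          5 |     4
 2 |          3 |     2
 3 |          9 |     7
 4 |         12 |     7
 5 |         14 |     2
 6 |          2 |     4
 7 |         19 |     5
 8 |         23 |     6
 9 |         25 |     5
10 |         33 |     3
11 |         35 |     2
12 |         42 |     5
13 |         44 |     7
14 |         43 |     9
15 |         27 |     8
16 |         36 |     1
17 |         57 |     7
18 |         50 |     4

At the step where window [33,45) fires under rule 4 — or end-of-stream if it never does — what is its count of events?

5

i=0 t=4 v=4: → [3,15),[0,12); WM=4
i=1 t=5 v=4: → [3,15),[0,12); WM=5
i=2 t=3 v=2: → [3,15),[0,12); WM=5
i=3 t=9 v=7: → [9,21),[6,18),[3,15),[0,12); WM=9
i=4 t=12 v=7: → [12,24),[9,21),[6,18),[3,15); WM=12; [0,12) fires=4
i=5 t=14 v=2: → [12,24),[9,21),[6,18),[3,15); WM=14
i=6 t=2 v=4: DROP (t<14-3); WM=14
i=7 t=19 v=5: → [18,30),[15,27),[12,24),[9,21); WM=19; [3,15) fires=6 [6,18) fires=3
i=8 t=23 v=6: → [21,33),[18,30),[15,27),[12,24); WM=23; [9,21) fires=4
i=9 t=25 v=5: → [24,36),[21,33),[18,30),[15,27); WM=25; [12,24) fires=4
i=10 t=33 v=3: → [33,45),[30,42),[27,39),[24,36); WM=33; [15,27) fires=3 [18,30) fires=3 [21,33) fires=2
i=11 t=35 v=2: → [33,45),[30,42),[27,39),[24,36); WM=35
i=12 t=42 v=5: → [42,54),[39,51),[36,48),[33,45); WM=42; [24,36) fires=3 [27,39) fires=2 [30,42) fires=2
i=13 t=44 v=7: → [42,54),[39,51),[36,48),[33,45); WM=44
i=14 t=43 v=9: → [42,54),[39,51),[36,48),[33,45); WM=44
i=15 t=27 v=8: DROP (t<44-3); WM=44
i=16 t=36 v=1: DROP (t<44-3); WM=44
i=17 t=57 v=7: → [57,69),[54,66),[51,63),[48,60); WM=57; [33,45) fires=5 [36,48) fires=3 [39,51) fires=3 [42,54) fires=3
i=18 t=50 v=4: DROP (t<57-3); WM=57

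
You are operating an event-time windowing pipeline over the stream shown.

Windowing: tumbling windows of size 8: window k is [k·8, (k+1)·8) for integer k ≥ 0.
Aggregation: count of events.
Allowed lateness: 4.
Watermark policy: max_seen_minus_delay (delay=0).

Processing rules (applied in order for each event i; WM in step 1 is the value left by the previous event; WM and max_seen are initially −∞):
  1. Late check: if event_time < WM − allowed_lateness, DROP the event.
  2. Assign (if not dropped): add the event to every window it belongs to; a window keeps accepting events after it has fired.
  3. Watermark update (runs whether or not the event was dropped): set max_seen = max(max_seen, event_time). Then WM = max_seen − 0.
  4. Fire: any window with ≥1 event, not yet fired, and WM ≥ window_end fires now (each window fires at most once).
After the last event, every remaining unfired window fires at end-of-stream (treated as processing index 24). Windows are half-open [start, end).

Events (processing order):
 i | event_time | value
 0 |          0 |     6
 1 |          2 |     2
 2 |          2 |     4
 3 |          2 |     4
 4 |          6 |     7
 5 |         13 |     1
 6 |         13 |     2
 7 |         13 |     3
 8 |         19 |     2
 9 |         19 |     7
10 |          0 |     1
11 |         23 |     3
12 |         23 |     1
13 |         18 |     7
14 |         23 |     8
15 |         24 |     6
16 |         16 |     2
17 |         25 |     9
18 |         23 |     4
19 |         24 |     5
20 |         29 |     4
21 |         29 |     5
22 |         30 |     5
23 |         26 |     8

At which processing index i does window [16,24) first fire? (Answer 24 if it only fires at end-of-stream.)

15

i=0 t=0 v=6: → [0,8); WM=0
i=1 t=2 v=2: → [0,8); WM=2
i=2 t=2 v=4: → [0,8); WM=2
i=3 t=2 v=4: → [0,8); WM=2
i=4 t=6 v=7: → [0,8); WM=6
i=5 t=13 v=1: → [8,16); WM=13; [0,8) fires=5
i=6 t=13 v=2: → [8,16); WM=13
i=7 t=13 v=3: → [8,16); WM=13
i=8 t=19 v=2: → [16,24); WM=19; [8,16) fires=3
i=9 t=19 v=7: → [16,24); WM=19
i=10 t=0 v=1: DROP (t<19-4); WM=19
i=11 t=23 v=3: → [16,24); WM=23
i=12 t=23 v=1: → [16,24); WM=23
i=13 t=18 v=7: DROP (t<23-4); WM=23
i=14 t=23 v=8: → [16,24); WM=23
i=15 t=24 v=6: → [24,32); WM=24; [16,24) fires=5
i=16 t=16 v=2: DROP (t<24-4); WM=24
i=17 t=25 v=9: → [24,32); WM=25
i=18 t=23 v=4: → [16,24); WM=25
i=19 t=24 v=5: → [24,32); WM=25
i=20 t=29 v=4: → [24,32); WM=29
i=21 t=29 v=5: → [24,32); WM=29
i=22 t=30 v=5: → [24,32); WM=30
i=23 t=26 v=8: → [24,32); WM=30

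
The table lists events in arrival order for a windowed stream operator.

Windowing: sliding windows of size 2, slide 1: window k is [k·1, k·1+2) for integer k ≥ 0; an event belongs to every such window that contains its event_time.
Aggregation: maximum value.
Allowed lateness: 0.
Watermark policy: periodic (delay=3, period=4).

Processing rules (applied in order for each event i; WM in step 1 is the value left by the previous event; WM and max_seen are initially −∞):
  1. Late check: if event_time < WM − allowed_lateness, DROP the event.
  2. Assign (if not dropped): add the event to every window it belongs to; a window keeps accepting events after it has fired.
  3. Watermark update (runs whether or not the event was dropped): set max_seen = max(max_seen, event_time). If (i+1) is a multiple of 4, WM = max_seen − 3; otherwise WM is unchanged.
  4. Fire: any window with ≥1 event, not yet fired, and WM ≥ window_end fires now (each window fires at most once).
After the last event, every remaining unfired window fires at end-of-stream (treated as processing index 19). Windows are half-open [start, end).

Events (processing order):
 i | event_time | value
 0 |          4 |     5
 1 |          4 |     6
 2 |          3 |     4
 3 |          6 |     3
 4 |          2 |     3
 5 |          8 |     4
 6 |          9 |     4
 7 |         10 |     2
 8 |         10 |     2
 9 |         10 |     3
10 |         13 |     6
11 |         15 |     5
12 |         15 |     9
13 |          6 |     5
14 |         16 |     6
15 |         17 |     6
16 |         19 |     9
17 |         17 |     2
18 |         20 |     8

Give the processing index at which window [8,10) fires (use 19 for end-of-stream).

11

i=0 t=4 v=5: → [4,6),[3,5); WM=−∞
i=1 t=4 v=6: → [4,6),[3,5); WM=−∞
i=2 t=3 v=4: → [3,5),[2,4); WM=−∞
i=3 t=6 v=3: → [6,8),[5,7); WM=3
i=4 t=2 v=3: DROP (t<3-0); WM=3
i=5 t=8 v=4: → [8,10),[7,9); WM=3
i=6 t=9 v=4: → [9,11),[8,10); WM=3
i=7 t=10 v=2: → [10,12),[9,11); WM=7; [2,4) fires=4 [3,5) fires=6 [4,6) fires=6 [5,7) fires=3
i=8 t=10 v=2: → [10,12),[9,11); WM=7
i=9 t=10 v=3: → [10,12),[9,11); WM=7
i=10 t=13 v=6: → [13,15),[12,14); WM=7
i=11 t=15 v=5: → [15,17),[14,16); WM=12; [6,8) fires=3 [7,9) fires=4 [8,10) fires=4 [9,11) fires=4 [10,12) fires=3
i=12 t=15 v=9: → [15,17),[14,16); WM=12
i=13 t=6 v=5: DROP (t<12-0); WM=12
i=14 t=16 v=6: → [16,18),[15,17); WM=12
i=15 t=17 v=6: → [17,19),[16,18); WM=14; [12,14) fires=6
i=16 t=19 v=9: → [19,21),[18,20); WM=14
i=17 t=17 v=2: → [17,19),[16,18); WM=14
i=18 t=20 v=8: → [20,22),[19,21); WM=14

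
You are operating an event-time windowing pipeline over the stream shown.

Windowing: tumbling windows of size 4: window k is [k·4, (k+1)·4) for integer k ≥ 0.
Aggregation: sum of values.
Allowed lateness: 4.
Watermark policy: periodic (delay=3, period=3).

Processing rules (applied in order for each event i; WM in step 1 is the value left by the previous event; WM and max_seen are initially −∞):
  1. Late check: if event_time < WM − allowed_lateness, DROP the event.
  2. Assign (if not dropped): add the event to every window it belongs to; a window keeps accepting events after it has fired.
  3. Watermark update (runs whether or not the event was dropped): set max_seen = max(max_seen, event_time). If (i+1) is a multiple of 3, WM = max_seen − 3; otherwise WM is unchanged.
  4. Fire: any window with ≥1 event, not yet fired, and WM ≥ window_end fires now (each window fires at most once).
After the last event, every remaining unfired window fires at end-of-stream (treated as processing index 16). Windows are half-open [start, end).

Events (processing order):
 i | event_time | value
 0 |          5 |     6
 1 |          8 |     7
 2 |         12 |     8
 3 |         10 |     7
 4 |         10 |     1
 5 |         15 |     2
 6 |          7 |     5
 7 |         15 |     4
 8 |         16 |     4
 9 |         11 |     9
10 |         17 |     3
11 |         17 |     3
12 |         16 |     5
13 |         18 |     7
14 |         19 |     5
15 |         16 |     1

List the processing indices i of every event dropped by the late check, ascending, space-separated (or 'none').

i=0 t=5 v=6: → [4,8); WM=−∞
i=1 t=8 v=7: → [8,12); WM=−∞
i=2 t=12 v=8: → [12,16); WM=9; [4,8) fires=6
i=3 t=10 v=7: → [8,12); WM=9
i=4 t=10 v=1: → [8,12); WM=9
i=5 t=15 v=2: → [12,16); WM=12; [8,12) fires=15
i=6 t=7 v=5: DROP (t<12-4); WM=12
i=7 t=15 v=4: → [12,16); WM=12
i=8 t=16 v=4: → [16,20); WM=13
i=9 t=11 v=9: → [8,12); WM=13
i=10 t=17 v=3: → [16,20); WM=13
i=11 t=17 v=3: → [16,20); WM=14
i=12 t=16 v=5: → [16,20); WM=14
i=13 t=18 v=7: → [16,20); WM=14
i=14 t=19 v=5: → [16,20); WM=16; [12,16) fires=14
i=15 t=16 v=1: → [16,20); WM=16

6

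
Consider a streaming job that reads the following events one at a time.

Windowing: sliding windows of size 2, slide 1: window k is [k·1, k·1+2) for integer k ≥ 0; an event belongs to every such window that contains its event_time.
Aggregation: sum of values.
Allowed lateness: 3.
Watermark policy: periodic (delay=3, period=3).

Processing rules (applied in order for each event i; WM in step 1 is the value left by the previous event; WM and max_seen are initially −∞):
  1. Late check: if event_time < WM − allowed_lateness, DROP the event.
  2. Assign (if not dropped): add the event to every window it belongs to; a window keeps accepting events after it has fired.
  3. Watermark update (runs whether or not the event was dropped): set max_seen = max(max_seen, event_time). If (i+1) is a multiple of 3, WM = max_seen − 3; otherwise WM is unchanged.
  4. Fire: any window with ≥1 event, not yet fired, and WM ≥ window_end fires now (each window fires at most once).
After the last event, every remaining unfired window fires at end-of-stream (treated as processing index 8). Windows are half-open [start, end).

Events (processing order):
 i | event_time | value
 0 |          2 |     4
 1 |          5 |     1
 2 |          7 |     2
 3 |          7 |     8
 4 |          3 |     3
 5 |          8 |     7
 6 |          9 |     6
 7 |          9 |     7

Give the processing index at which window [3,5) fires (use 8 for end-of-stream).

5

i=0 t=2 v=4: → [2,4),[1,3); WM=−∞
i=1 t=5 v=1: → [5,7),[4,6); WM=−∞
i=2 t=7 v=2: → [7,9),[6,8); WM=4; [1,3) fires=4 [2,4) fires=4
i=3 t=7 v=8: → [7,9),[6,8); WM=4
i=4 t=3 v=3: → [3,5),[2,4); WM=4
i=5 t=8 v=7: → [8,10),[7,9); WM=5; [3,5) fires=3
i=6 t=9 v=6: → [9,11),[8,10); WM=5
i=7 t=9 v=7: → [9,11),[8,10); WM=5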